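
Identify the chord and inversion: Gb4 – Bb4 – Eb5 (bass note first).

Eb minor, first inversion

The pitch classes Gb, Bb, Eb arrange in thirds as Eb–Gb–Bb: an Eb minor triad.
With the third (Gb) in the bass, the chord is in first inversion (figured bass 6).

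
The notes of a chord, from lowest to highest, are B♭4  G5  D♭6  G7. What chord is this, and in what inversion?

G diminished, first inversion

The distinct note names are Bb, G, Db. Stacked in thirds they read G–Bb–Db, which is a diminished triad on G.
The lowest note is Bb, the third of the chord, so this is first inversion (figured bass 6).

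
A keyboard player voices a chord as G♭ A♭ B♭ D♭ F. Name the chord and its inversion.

The distinct note names are Gb, Ab, Bb, Db, F. Stacked in thirds they read Gb–Bb–Db–F–Ab, which is a major ninth chord on Gb.
The lowest note is Gb, the root of the chord, so this is root position.

Gb major ninth, root position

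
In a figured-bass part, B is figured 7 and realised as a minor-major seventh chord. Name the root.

The figures 7 mean the root of the chord is in the bass. If B is the root of a minor-major seventh chord, the root is B (chord tones B–D–F#–A#).

B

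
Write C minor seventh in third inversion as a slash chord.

Third inversion of C minor seventh has the seventh (Bb) in the bass. As a slash chord: Cm7/Bb.

Cm7/Bb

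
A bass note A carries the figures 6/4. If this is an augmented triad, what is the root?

The figures 6/4 mean the fifth of the chord is in the bass. If A is the fifth of an augmented triad, the root is Db (chord tones Db–F–A).

Db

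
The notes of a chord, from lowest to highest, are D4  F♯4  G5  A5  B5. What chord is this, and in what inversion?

Reducing to letter names: D, F#, G, A, B. These stack in thirds as G–B–D–F#–A — a G major ninth chord.
The lowest note is D, the fifth of the chord, so this is second inversion.

G major ninth, second inversion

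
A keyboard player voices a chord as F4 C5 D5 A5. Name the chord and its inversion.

Reducing to letter names: F, C, D, A. These stack in thirds as D–F–A–C — a D minor seventh chord.
With the third (F) in the bass, the chord is in first inversion (figured bass 6/5).

D minor seventh, first inversion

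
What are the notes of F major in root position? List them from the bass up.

F, A, C

The chord tones are F–A–C. With the root (F) lowest for root position: F, A, C.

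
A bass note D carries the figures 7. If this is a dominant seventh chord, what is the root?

The figures 7 mean the root of the chord is in the bass. If D is the root of a dominant seventh chord, the root is D (chord tones D–F#–A–C).

D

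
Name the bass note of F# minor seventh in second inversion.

C#

F# minor seventh is F#–A–C#–E. Second inversion places the fifth in the bass: C#.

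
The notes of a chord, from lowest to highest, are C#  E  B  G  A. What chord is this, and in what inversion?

A dominant ninth, first inversion

Reducing to letter names: C#, E, B, G, A. These stack in thirds as A–C#–E–G–B — an A dominant ninth chord.
C# is the third of A dominant ninth; third in the bass means first inversion.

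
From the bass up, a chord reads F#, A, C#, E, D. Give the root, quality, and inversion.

Reducing to letter names: F#, A, C#, E, D. These stack in thirds as D–F#–A–C#–E — a D major ninth chord.
F# is the third of D major ninth; third in the bass means first inversion.

D major ninth, first inversion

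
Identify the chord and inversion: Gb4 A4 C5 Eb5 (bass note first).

A diminished seventh, third inversion

The distinct note names are Gb, A, C, Eb. Stacked in thirds they read A–C–Eb–Gb, which is a diminished seventh chord on A.
Gb is the seventh of A diminished seventh; seventh in the bass means third inversion (figured bass 4/2).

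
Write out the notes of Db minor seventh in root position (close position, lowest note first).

Spelling Db minor seventh: Db–Fb–Ab–Cb. In root position the root is bass, giving Db, Fb, Ab, Cb from the bottom.

Db, Fb, Ab, Cb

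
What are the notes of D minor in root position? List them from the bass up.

D, F, A

The chord tones are D–F–A. With the root (D) lowest for root position: D, F, A.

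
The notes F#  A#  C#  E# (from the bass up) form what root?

F#

Reordering F#, A#, C#, E# into stacked thirds gives F#–A#–C#–E#; the bottom of that stack, F#, is the root.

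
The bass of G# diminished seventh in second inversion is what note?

D

The fifth of G# diminished seventh (G#–B–D–F) is D; that is the bass in second inversion.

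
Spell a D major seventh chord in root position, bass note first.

D, F#, A, C#

Spelling D major seventh: D–F#–A–C#. In root position the root is bass, giving D, F#, A, C# from the bottom.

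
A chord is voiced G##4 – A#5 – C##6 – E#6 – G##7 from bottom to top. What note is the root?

The distinct letter names are G##, A#, C##, E#. Arranged as a stack of thirds they read A#–C##–E#–G##, so A# is the root (an A# major seventh chord).

A#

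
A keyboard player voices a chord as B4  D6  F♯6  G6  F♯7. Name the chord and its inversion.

Reducing to letter names: B, D, F#, G. These stack in thirds as G–B–D–F# — a G major seventh chord.
B is the third of G major seventh; third in the bass means first inversion (figured bass 6/5).

G major seventh, first inversion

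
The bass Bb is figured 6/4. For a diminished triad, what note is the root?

The figures 6/4 mean the fifth of the chord is in the bass. If Bb is the fifth of a diminished triad, the root is E (chord tones E–G–Bb).

E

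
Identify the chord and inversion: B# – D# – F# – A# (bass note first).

The pitch classes B#, D#, F#, A# arrange in thirds as B#–D#–F#–A#: a B# half-diminished seventh chord.
The lowest note is B#, the root of the chord, so this is root position (figured bass 7).

B# half-diminished seventh, root position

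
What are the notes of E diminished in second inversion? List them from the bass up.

Bb, E, G

Spelling E diminished: E–G–Bb. In second inversion the fifth is bass, giving Bb, E, G from the bottom.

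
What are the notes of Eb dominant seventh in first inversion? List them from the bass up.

The chord tones are Eb–G–Bb–Db. With the third (G) lowest for first inversion: G, Bb, Db, Eb.

G, Bb, Db, Eb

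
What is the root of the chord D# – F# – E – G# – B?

E

The distinct letter names are D#, F#, E, G#, B. Arranged as a stack of thirds they read E–G#–B–D#–F#, so E is the root (an E major ninth chord).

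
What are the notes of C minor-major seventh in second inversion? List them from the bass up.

G, B, C, Eb

C minor-major seventh is C–Eb–G–B. Second inversion puts the fifth (G) in the bass, with the remaining tones above: G, B, C, Eb.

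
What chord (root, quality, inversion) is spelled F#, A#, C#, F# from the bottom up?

F# major, root position

Reducing to letter names: F#, A#, C#. These stack in thirds as F#–A#–C# — an F# major triad.
With the root (F#) in the bass, the chord is in root position (figured bass 5/3).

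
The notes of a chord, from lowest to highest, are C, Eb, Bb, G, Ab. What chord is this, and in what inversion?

Ab major ninth, first inversion

The pitch classes C, Eb, Bb, G, Ab arrange in thirds as Ab–C–Eb–G–Bb: an Ab major ninth chord.
C is the third of Ab major ninth; third in the bass means first inversion.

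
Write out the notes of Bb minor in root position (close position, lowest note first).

The chord tones are Bb–Db–F. With the root (Bb) lowest for root position: Bb, Db, F.

Bb, Db, F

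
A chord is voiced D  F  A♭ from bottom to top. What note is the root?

Reordering D, F, Ab into stacked thirds gives D–F–Ab; the bottom of that stack, D, is the root.

D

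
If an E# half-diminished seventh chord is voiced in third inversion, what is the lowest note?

E# half-diminished seventh is E#–G#–B–D#. Third inversion places the seventh in the bass: D#.

D#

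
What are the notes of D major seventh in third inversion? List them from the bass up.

Spelling D major seventh: D–F#–A–C#. In third inversion the seventh is bass, giving C#, D, F#, A from the bottom.

C#, D, F#, A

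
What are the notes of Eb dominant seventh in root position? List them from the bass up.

Eb, G, Bb, Db

Eb dominant seventh is Eb–G–Bb–Db. Root position puts the root (Eb) in the bass, with the remaining tones above: Eb, G, Bb, Db.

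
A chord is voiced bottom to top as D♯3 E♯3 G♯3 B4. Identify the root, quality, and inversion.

Reducing to letter names: D#, E#, G#, B. These stack in thirds as E#–G#–B–D# — an E# half-diminished seventh chord.
The lowest note is D#, the seventh of the chord, so this is third inversion (figured bass 4/2).

E# half-diminished seventh, third inversion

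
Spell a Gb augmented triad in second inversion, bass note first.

D, Gb, Bb

Gb augmented is Gb–Bb–D. Second inversion puts the fifth (D) in the bass, with the remaining tones above: D, Gb, Bb.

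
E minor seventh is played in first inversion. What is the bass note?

G

E minor seventh is E–G–B–D. First inversion places the third in the bass: G.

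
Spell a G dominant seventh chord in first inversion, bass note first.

G dominant seventh is G–B–D–F. First inversion puts the third (B) in the bass, with the remaining tones above: B, D, F, G.

B, D, F, G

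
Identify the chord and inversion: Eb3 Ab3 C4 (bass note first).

Ab major, second inversion

Reducing to letter names: Eb, Ab, C. These stack in thirds as Ab–C–Eb — an Ab major triad.
Eb is the fifth of Ab major; fifth in the bass means second inversion (figured bass 6/4).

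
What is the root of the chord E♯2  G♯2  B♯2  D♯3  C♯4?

C#

The distinct letter names are E#, G#, B#, D#, C#. Arranged as a stack of thirds they read C#–E#–G#–B#–D#, so C# is the root (a C# major ninth chord).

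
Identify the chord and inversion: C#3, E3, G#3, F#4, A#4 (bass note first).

Reducing to letter names: C#, E, G#, F#, A#. These stack in thirds as F#–A#–C#–E–G# — an F# dominant ninth chord.
The lowest note is C#, the fifth of the chord, so this is second inversion.

F# dominant ninth, second inversion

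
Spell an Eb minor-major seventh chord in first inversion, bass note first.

Spelling Eb minor-major seventh: Eb–Gb–Bb–D. In first inversion the third is bass, giving Gb, Bb, D, Eb from the bottom.

Gb, Bb, D, Eb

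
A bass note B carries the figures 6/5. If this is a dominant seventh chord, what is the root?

The figures 6/5 mean the third of the chord is in the bass. If B is the third of a dominant seventh chord, the root is G (chord tones G–B–D–F).

G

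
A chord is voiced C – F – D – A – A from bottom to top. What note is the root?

C, F, D, A are the tones of a D minor seventh chord (D–F–A–C), making D the root.

D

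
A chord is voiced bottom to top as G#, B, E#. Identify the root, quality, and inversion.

The pitch classes G#, B, E# arrange in thirds as E#–G#–B: an E# diminished triad.
G# is the third of E# diminished; third in the bass means first inversion (figured bass 6).

E# diminished, first inversion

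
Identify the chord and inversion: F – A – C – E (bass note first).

The pitch classes F, A, C, E arrange in thirds as F–A–C–E: an F major seventh chord.
With the root (F) in the bass, the chord is in root position (figured bass 7).

F major seventh, root position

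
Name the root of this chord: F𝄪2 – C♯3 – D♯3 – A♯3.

F##, C#, D#, A# are the tones of a D# dominant seventh chord (D#–F##–A#–C#), making D# the root.

D#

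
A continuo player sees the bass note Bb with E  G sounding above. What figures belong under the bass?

The notes Bb, E, G stack in thirds as E–G–Bb — an E diminished triad. The bass Bb is the fifth, so this is second inversion: figured 6/4.

6/4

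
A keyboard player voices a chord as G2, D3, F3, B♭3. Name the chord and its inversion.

The pitch classes G, D, F, Bb arrange in thirds as G–Bb–D–F: a G minor seventh chord.
G is the root of G minor seventh; root in the bass means root position (figured bass 7).

G minor seventh, root position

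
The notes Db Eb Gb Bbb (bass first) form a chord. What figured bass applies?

The notes Db, Eb, Gb, Bbb stack in thirds as Eb–Gb–Bbb–Db — an Eb half-diminished seventh chord. The bass Db is the seventh, so this is third inversion: figured 4/2.

4/2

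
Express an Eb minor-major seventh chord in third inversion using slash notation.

Third inversion of Eb minor-major seventh has the seventh (D) in the bass. As a slash chord: Ebm(maj7)/D.

Ebm(maj7)/D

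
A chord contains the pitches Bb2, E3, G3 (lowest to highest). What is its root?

E

Bb, E, G are the tones of an E diminished triad (E–G–Bb), making E the root.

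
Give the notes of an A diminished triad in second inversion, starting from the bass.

Eb, A, C

Spelling A diminished: A–C–Eb. In second inversion the fifth is bass, giving Eb, A, C from the bottom.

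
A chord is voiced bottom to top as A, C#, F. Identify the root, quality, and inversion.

The distinct note names are A, C#, F. Stacked in thirds they read F–A–C#, which is an augmented triad on F.
The lowest note is A, the third of the chord, so this is first inversion (figured bass 6).

F augmented, first inversion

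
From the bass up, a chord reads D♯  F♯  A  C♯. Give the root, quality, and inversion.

D# half-diminished seventh, root position

The distinct note names are D#, F#, A, C#. Stacked in thirds they read D#–F#–A–C#, which is a half-diminished seventh chord on D#.
With the root (D#) in the bass, the chord is in root position (figured bass 7).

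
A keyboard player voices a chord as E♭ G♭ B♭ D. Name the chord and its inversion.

Eb minor-major seventh, root position

Reducing to letter names: Eb, Gb, Bb, D. These stack in thirds as Eb–Gb–Bb–D — an Eb minor-major seventh chord.
Eb is the root of Eb minor-major seventh; root in the bass means root position (figured bass 7).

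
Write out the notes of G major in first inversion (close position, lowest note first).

G major is G–B–D. First inversion puts the third (B) in the bass, with the remaining tones above: B, D, G.

B, D, G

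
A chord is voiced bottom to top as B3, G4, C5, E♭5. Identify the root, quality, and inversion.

C minor-major seventh, third inversion

The distinct note names are B, G, C, Eb. Stacked in thirds they read C–Eb–G–B, which is a minor-major seventh chord on C.
With the seventh (B) in the bass, the chord is in third inversion (figured bass 4/2).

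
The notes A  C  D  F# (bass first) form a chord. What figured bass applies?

4/3

The notes A, C, D, F# stack in thirds as D–F#–A–C — a D dominant seventh chord. The bass A is the fifth, so this is second inversion: figured 4/3.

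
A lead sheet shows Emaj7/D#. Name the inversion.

third inversion

Emaj7/D# means E major seventh with D# in the bass. D# is the seventh of E major seventh (E–G#–B–D#), so this is third inversion.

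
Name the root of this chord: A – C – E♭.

The distinct letter names are A, C, Eb. Arranged as a stack of thirds they read A–C–Eb, so A is the root (an A diminished triad).

A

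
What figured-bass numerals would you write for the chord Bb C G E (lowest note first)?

The notes Bb, C, G, E stack in thirds as C–E–G–Bb — a C dominant seventh chord. The bass Bb is the seventh, so this is third inversion: figured 4/2.

4/2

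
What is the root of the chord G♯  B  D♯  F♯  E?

E

G#, B, D#, F#, E are the tones of an E major ninth chord (E–G#–B–D#–F#), making E the root.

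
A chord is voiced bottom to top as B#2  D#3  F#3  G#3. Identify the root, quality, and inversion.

The distinct note names are B#, D#, F#, G#. Stacked in thirds they read G#–B#–D#–F#, which is a dominant seventh chord on G#.
With the third (B#) in the bass, the chord is in first inversion (figured bass 6/5).

G# dominant seventh, first inversion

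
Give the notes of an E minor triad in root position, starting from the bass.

E, G, B

E minor is E–G–B. Root position puts the root (E) in the bass, with the remaining tones above: E, G, B.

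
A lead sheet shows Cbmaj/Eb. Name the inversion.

first inversion

Cbmaj/Eb means Cb major with Eb in the bass. Eb is the third of Cb major (Cb–Eb–Gb), so this is first inversion.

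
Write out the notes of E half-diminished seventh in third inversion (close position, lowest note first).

The chord tones are E–G–Bb–D. With the seventh (D) lowest for third inversion: D, E, G, Bb.

D, E, G, Bb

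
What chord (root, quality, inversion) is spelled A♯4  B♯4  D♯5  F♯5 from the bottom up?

The pitch classes A#, B#, D#, F# arrange in thirds as B#–D#–F#–A#: a B# half-diminished seventh chord.
The lowest note is A#, the seventh of the chord, so this is third inversion (figured bass 4/2).

B# half-diminished seventh, third inversion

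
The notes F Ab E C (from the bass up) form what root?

Reordering F, Ab, E, C into stacked thirds gives F–Ab–C–E; the bottom of that stack, F, is the root.

F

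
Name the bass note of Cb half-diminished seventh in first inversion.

Ebb

The third of Cb half-diminished seventh (Cb–Ebb–Gbb–Bbb) is Ebb; that is the bass in first inversion.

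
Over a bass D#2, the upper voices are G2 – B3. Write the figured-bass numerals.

The notes D#, G, B stack in thirds as G–B–D# — a G augmented triad. The bass D# is the fifth, so this is second inversion: figured 6/4.

6/4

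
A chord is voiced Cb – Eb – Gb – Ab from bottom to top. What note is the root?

Ab

The distinct letter names are Cb, Eb, Gb, Ab. Arranged as a stack of thirds they read Ab–Cb–Eb–Gb, so Ab is the root (an Ab minor seventh chord).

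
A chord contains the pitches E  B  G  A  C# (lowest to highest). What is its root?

The distinct letter names are E, B, G, A, C#. Arranged as a stack of thirds they read A–C#–E–G–B, so A is the root (an A dominant ninth chord).

A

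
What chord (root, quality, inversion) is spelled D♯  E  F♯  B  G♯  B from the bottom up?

The distinct note names are D#, E, F#, B, G#. Stacked in thirds they read E–G#–B–D#–F#, which is a major ninth chord on E.
The lowest note is D#, the seventh of the chord, so this is third inversion.

E major ninth, third inversion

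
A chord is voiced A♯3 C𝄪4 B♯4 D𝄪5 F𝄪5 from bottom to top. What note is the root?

Reordering A#, C##, B#, D##, F## into stacked thirds gives B#–D##–F##–A#–C##; the bottom of that stack, B#, is the root.

B#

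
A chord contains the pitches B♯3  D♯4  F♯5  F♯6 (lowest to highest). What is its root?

Reordering B#, D#, F# into stacked thirds gives B#–D#–F#; the bottom of that stack, B#, is the root.

B#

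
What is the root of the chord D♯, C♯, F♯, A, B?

B

Reordering D#, C#, F#, A, B into stacked thirds gives B–D#–F#–A–C#; the bottom of that stack, B, is the root.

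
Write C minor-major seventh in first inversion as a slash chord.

Cm(maj7)/Eb

First inversion of C minor-major seventh has the third (Eb) in the bass. As a slash chord: Cm(maj7)/Eb.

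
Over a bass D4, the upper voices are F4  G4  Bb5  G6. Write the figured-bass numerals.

4/3

The notes D, F, G, Bb stack in thirds as G–Bb–D–F — a G minor seventh chord. The bass D is the fifth, so this is second inversion: figured 4/3.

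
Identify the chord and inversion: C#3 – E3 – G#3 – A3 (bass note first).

A major seventh, first inversion

Reducing to letter names: C#, E, G#, A. These stack in thirds as A–C#–E–G# — an A major seventh chord.
With the third (C#) in the bass, the chord is in first inversion (figured bass 6/5).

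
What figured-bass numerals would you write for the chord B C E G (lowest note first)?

4/2

The notes B, C, E, G stack in thirds as C–E–G–B — a C major seventh chord. The bass B is the seventh, so this is third inversion: figured 4/2.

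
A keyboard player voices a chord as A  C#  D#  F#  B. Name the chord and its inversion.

The distinct note names are A, C#, D#, F#, B. Stacked in thirds they read B–D#–F#–A–C#, which is a dominant ninth chord on B.
A is the seventh of B dominant ninth; seventh in the bass means third inversion.

B dominant ninth, third inversion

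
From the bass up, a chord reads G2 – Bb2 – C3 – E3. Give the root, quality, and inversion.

Reducing to letter names: G, Bb, C, E. These stack in thirds as C–E–G–Bb — a C dominant seventh chord.
With the fifth (G) in the bass, the chord is in second inversion (figured bass 4/3).

C dominant seventh, second inversion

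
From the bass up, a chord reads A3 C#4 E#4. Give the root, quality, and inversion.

A augmented, root position

Reducing to letter names: A, C#, E#. These stack in thirds as A–C#–E# — an A augmented triad.
With the root (A) in the bass, the chord is in root position (figured bass 5/3).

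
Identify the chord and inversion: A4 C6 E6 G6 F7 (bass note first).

F major ninth, first inversion

Reducing to letter names: A, C, E, G, F. These stack in thirds as F–A–C–E–G — an F major ninth chord.
With the third (A) in the bass, the chord is in first inversion.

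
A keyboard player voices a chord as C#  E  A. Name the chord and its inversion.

Reducing to letter names: C#, E, A. These stack in thirds as A–C#–E — an A major triad.
C# is the third of A major; third in the bass means first inversion (figured bass 6).

A major, first inversion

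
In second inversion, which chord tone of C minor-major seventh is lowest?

G

The fifth of C minor-major seventh (C–Eb–G–B) is G; that is the bass in second inversion.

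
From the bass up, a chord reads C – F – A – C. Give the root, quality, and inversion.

Reducing to letter names: C, F, A. These stack in thirds as F–A–C — an F major triad.
With the fifth (C) in the bass, the chord is in second inversion (figured bass 6/4).

F major, second inversion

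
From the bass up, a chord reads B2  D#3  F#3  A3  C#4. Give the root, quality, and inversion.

B dominant ninth, root position

Reducing to letter names: B, D#, F#, A, C#. These stack in thirds as B–D#–F#–A–C# — a B dominant ninth chord.
With the root (B) in the bass, the chord is in root position.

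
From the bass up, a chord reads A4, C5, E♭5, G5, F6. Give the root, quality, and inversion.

Reducing to letter names: A, C, Eb, G, F. These stack in thirds as F–A–C–Eb–G — an F dominant ninth chord.
The lowest note is A, the third of the chord, so this is first inversion.

F dominant ninth, first inversion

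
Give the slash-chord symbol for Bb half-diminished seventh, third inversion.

Bbø7/Ab

Third inversion of Bb half-diminished seventh has the seventh (Ab) in the bass. As a slash chord: Bbø7/Ab.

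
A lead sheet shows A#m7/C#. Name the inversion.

first inversion

A#m7/C# means A# minor seventh with C# in the bass. C# is the third of A# minor seventh (A#–C#–E#–G#), so this is first inversion.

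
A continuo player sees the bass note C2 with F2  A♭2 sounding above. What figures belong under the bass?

The notes C, F, Ab stack in thirds as F–Ab–C — an F minor triad. The bass C is the fifth, so this is second inversion: figured 6/4.

6/4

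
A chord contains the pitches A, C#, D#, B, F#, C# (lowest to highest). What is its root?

Reordering A, C#, D#, B, F# into stacked thirds gives B–D#–F#–A–C#; the bottom of that stack, B, is the root.

B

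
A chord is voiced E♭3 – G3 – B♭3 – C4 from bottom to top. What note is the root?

C

Eb, G, Bb, C are the tones of a C minor seventh chord (C–Eb–G–Bb), making C the root.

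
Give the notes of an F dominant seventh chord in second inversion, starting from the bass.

C, Eb, F, A

Spelling F dominant seventh: F–A–C–Eb. In second inversion the fifth is bass, giving C, Eb, F, A from the bottom.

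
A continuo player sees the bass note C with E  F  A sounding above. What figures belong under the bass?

The notes C, E, F, A stack in thirds as F–A–C–E — an F major seventh chord. The bass C is the fifth, so this is second inversion: figured 4/3.

4/3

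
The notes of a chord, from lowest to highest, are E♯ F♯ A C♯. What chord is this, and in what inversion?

Reducing to letter names: E#, F#, A, C#. These stack in thirds as F#–A–C#–E# — an F# minor-major seventh chord.
E# is the seventh of F# minor-major seventh; seventh in the bass means third inversion (figured bass 4/2).

F# minor-major seventh, third inversion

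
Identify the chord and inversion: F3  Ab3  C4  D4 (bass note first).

The pitch classes F, Ab, C, D arrange in thirds as D–F–Ab–C: a D half-diminished seventh chord.
F is the third of D half-diminished seventh; third in the bass means first inversion (figured bass 6/5).

D half-diminished seventh, first inversion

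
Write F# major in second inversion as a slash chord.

F#maj/C#

Second inversion of F# major has the fifth (C#) in the bass. As a slash chord: F#maj/C#.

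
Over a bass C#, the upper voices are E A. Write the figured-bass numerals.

The notes C#, E, A stack in thirds as A–C#–E — an A major triad. The bass C# is the third, so this is first inversion: figured 6.

6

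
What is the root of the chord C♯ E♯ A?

The distinct letter names are C#, E#, A. Arranged as a stack of thirds they read A–C#–E#, so A is the root (an A augmented triad).

A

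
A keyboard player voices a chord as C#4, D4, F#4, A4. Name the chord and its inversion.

D major seventh, third inversion

The pitch classes C#, D, F#, A arrange in thirds as D–F#–A–C#: a D major seventh chord.
With the seventh (C#) in the bass, the chord is in third inversion (figured bass 4/2).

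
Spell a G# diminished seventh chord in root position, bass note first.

Spelling G# diminished seventh: G#–B–D–F. In root position the root is bass, giving G#, B, D, F from the bottom.

G#, B, D, F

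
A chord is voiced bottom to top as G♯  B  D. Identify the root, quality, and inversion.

G# diminished, root position

The pitch classes G#, B, D arrange in thirds as G#–B–D: a G# diminished triad.
With the root (G#) in the bass, the chord is in root position (figured bass 5/3).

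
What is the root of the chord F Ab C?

F

The distinct letter names are F, Ab, C. Arranged as a stack of thirds they read F–Ab–C, so F is the root (an F minor triad).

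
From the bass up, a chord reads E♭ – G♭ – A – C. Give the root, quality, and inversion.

A diminished seventh, second inversion

The distinct note names are Eb, Gb, A, C. Stacked in thirds they read A–C–Eb–Gb, which is a diminished seventh chord on A.
The lowest note is Eb, the fifth of the chord, so this is second inversion (figured bass 4/3).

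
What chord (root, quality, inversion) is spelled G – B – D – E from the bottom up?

E minor seventh, first inversion

Reducing to letter names: G, B, D, E. These stack in thirds as E–G–B–D — an E minor seventh chord.
The lowest note is G, the third of the chord, so this is first inversion (figured bass 6/5).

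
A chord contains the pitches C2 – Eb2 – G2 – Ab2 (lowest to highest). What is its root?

Reordering C, Eb, G, Ab into stacked thirds gives Ab–C–Eb–G; the bottom of that stack, Ab, is the root.

Ab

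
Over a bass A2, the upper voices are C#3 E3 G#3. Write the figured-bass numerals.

The notes A, C#, E, G# stack in thirds as A–C#–E–G# — an A major seventh chord. The bass A is the root, so this is root position: figured 7.

7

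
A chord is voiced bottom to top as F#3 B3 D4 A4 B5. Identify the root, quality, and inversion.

B minor seventh, second inversion

The pitch classes F#, B, D, A arrange in thirds as B–D–F#–A: a B minor seventh chord.
F# is the fifth of B minor seventh; fifth in the bass means second inversion (figured bass 4/3).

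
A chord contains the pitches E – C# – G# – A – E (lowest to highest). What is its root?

A

Reordering E, C#, G#, A into stacked thirds gives A–C#–E–G#; the bottom of that stack, A, is the root.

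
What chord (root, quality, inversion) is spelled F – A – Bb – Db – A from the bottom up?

The distinct note names are F, A, Bb, Db. Stacked in thirds they read Bb–Db–F–A, which is a minor-major seventh chord on Bb.
The lowest note is F, the fifth of the chord, so this is second inversion (figured bass 4/3).

Bb minor-major seventh, second inversion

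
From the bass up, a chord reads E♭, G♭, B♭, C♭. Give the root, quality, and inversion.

Reducing to letter names: Eb, Gb, Bb, Cb. These stack in thirds as Cb–Eb–Gb–Bb — a Cb major seventh chord.
The lowest note is Eb, the third of the chord, so this is first inversion (figured bass 6/5).

Cb major seventh, first inversion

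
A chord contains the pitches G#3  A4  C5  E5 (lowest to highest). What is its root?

Reordering G#, A, C, E into stacked thirds gives A–C–E–G#; the bottom of that stack, A, is the root.

A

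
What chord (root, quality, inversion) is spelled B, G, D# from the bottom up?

The pitch classes B, G, D# arrange in thirds as G–B–D#: a G augmented triad.
With the third (B) in the bass, the chord is in first inversion (figured bass 6).

G augmented, first inversion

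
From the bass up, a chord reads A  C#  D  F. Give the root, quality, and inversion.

The distinct note names are A, C#, D, F. Stacked in thirds they read D–F–A–C#, which is a minor-major seventh chord on D.
A is the fifth of D minor-major seventh; fifth in the bass means second inversion (figured bass 4/3).

D minor-major seventh, second inversion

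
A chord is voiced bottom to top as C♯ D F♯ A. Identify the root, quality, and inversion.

Reducing to letter names: C#, D, F#, A. These stack in thirds as D–F#–A–C# — a D major seventh chord.
C# is the seventh of D major seventh; seventh in the bass means third inversion (figured bass 4/2).

D major seventh, third inversion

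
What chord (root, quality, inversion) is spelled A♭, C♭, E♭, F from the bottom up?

The pitch classes Ab, Cb, Eb, F arrange in thirds as F–Ab–Cb–Eb: an F half-diminished seventh chord.
Ab is the third of F half-diminished seventh; third in the bass means first inversion (figured bass 6/5).

F half-diminished seventh, first inversion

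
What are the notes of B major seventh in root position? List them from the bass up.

B major seventh is B–D#–F#–A#. Root position puts the root (B) in the bass, with the remaining tones above: B, D#, F#, A#.

B, D#, F#, A#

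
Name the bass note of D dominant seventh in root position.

D

In root position the root is lowest. For D dominant seventh (D–F#–A–C) that is D.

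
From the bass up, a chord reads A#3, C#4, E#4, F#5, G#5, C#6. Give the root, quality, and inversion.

The pitch classes A#, C#, E#, F#, G# arrange in thirds as F#–A#–C#–E#–G#: an F# major ninth chord.
The lowest note is A#, the third of the chord, so this is first inversion.

F# major ninth, first inversion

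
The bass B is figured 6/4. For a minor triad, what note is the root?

The figures 6/4 mean the fifth of the chord is in the bass. If B is the fifth of a minor triad, the root is E (chord tones E–G–B).

E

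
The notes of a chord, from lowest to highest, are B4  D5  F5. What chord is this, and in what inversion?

The distinct note names are B, D, F. Stacked in thirds they read B–D–F, which is a diminished triad on B.
With the root (B) in the bass, the chord is in root position (figured bass 5/3).

B diminished, root position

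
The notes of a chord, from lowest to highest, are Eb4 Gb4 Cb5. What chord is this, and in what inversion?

Cb major, first inversion

The pitch classes Eb, Gb, Cb arrange in thirds as Cb–Eb–Gb: a Cb major triad.
With the third (Eb) in the bass, the chord is in first inversion (figured bass 6).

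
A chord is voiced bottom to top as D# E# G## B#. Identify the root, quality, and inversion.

E# dominant seventh, third inversion

The distinct note names are D#, E#, G##, B#. Stacked in thirds they read E#–G##–B#–D#, which is a dominant seventh chord on E#.
The lowest note is D#, the seventh of the chord, so this is third inversion (figured bass 4/2).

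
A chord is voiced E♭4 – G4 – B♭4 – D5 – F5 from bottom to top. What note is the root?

The distinct letter names are Eb, G, Bb, D, F. Arranged as a stack of thirds they read Eb–G–Bb–D–F, so Eb is the root (an Eb major ninth chord).

Eb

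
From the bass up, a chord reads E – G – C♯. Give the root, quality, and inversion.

C# diminished, first inversion

The pitch classes E, G, C# arrange in thirds as C#–E–G: a C# diminished triad.
The lowest note is E, the third of the chord, so this is first inversion (figured bass 6).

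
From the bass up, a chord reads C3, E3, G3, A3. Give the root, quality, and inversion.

A minor seventh, first inversion

Reducing to letter names: C, E, G, A. These stack in thirds as A–C–E–G — an A minor seventh chord.
The lowest note is C, the third of the chord, so this is first inversion (figured bass 6/5).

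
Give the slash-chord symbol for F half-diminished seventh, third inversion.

Fø7/Eb

Third inversion of F half-diminished seventh has the seventh (Eb) in the bass. As a slash chord: Fø7/Eb.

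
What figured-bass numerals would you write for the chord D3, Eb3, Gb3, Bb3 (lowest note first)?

4/2

The notes D, Eb, Gb, Bb stack in thirds as Eb–Gb–Bb–D — an Eb minor-major seventh chord. The bass D is the seventh, so this is third inversion: figured 4/2.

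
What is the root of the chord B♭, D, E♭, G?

Reordering Bb, D, Eb, G into stacked thirds gives Eb–G–Bb–D; the bottom of that stack, Eb, is the root.

Eb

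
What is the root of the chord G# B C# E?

C#

The distinct letter names are G#, B, C#, E. Arranged as a stack of thirds they read C#–E–G#–B, so C# is the root (a C# minor seventh chord).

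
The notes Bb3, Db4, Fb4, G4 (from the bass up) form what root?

G

Bb, Db, Fb, G are the tones of a G diminished seventh chord (G–Bb–Db–Fb), making G the root.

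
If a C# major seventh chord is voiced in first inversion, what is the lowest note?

E#

The third of C# major seventh (C#–E#–G#–B#) is E#; that is the bass in first inversion.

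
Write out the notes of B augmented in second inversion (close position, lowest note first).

F##, B, D#

The chord tones are B–D#–F##. With the fifth (F##) lowest for second inversion: F##, B, D#.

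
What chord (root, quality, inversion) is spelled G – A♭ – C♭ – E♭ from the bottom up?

Ab minor-major seventh, third inversion

The distinct note names are G, Ab, Cb, Eb. Stacked in thirds they read Ab–Cb–Eb–G, which is a minor-major seventh chord on Ab.
With the seventh (G) in the bass, the chord is in third inversion (figured bass 4/2).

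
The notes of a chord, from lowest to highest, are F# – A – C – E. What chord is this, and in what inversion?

F# half-diminished seventh, root position

Reducing to letter names: F#, A, C, E. These stack in thirds as F#–A–C–E — an F# half-diminished seventh chord.
F# is the root of F# half-diminished seventh; root in the bass means root position (figured bass 7).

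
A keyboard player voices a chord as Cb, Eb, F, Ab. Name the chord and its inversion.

The distinct note names are Cb, Eb, F, Ab. Stacked in thirds they read F–Ab–Cb–Eb, which is a half-diminished seventh chord on F.
Cb is the fifth of F half-diminished seventh; fifth in the bass means second inversion (figured bass 4/3).

F half-diminished seventh, second inversion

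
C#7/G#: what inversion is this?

C#7/G# means C# dominant seventh with G# in the bass. G# is the fifth of C# dominant seventh (C#–E#–G#–B), so this is second inversion.

second inversion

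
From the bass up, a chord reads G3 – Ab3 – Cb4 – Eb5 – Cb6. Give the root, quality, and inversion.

The distinct note names are G, Ab, Cb, Eb. Stacked in thirds they read Ab–Cb–Eb–G, which is a minor-major seventh chord on Ab.
The lowest note is G, the seventh of the chord, so this is third inversion (figured bass 4/2).

Ab minor-major seventh, third inversion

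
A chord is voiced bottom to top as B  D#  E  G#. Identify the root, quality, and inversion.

Reducing to letter names: B, D#, E, G#. These stack in thirds as E–G#–B–D# — an E major seventh chord.
The lowest note is B, the fifth of the chord, so this is second inversion (figured bass 4/3).

E major seventh, second inversion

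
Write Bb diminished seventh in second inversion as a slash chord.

Second inversion of Bb diminished seventh has the fifth (Fb) in the bass. As a slash chord: Bbdim7/Fb.

Bbdim7/Fb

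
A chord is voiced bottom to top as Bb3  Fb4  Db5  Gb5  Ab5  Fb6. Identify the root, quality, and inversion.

Gb dominant ninth, first inversion

The distinct note names are Bb, Fb, Db, Gb, Ab. Stacked in thirds they read Gb–Bb–Db–Fb–Ab, which is a dominant ninth chord on Gb.
The lowest note is Bb, the third of the chord, so this is first inversion.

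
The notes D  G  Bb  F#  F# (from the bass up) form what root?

G

The distinct letter names are D, G, Bb, F#. Arranged as a stack of thirds they read G–Bb–D–F#, so G is the root (a G minor-major seventh chord).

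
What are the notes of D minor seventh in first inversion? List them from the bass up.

D minor seventh is D–F–A–C. First inversion puts the third (F) in the bass, with the remaining tones above: F, A, C, D.

F, A, C, D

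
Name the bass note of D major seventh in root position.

D

D major seventh is D–F#–A–C#. Root position places the root in the bass: D.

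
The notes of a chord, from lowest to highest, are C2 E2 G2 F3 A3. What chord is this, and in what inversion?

Reducing to letter names: C, E, G, F, A. These stack in thirds as F–A–C–E–G — an F major ninth chord.
With the fifth (C) in the bass, the chord is in second inversion.

F major ninth, second inversion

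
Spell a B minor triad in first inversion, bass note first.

The chord tones are B–D–F#. With the third (D) lowest for first inversion: D, F#, B.

D, F#, B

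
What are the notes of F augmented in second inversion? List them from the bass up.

C#, F, A

The chord tones are F–A–C#. With the fifth (C#) lowest for second inversion: C#, F, A.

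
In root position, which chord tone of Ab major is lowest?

Ab

The root of Ab major (Ab–C–Eb) is Ab; that is the bass in root position.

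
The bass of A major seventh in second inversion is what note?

In second inversion the fifth is lowest. For A major seventh (A–C#–E–G#) that is E.

E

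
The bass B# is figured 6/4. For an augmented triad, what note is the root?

The figures 6/4 mean the fifth of the chord is in the bass. If B# is the fifth of an augmented triad, the root is E (chord tones E–G#–B#).

E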